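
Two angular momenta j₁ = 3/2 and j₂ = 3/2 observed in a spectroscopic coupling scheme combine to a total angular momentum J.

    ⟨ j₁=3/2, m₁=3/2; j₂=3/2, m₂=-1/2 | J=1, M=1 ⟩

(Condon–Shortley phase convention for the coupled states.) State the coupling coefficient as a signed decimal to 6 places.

+√(3/10) = +0.547723

j₁+j₂−J=2  J+j₁−j₂=1  J−j₁+j₂=1  j₁+j₂+J+1=5
(j₁±m₁, j₂±m₂, J±M) = (3,0,1,2,2,0)
P² = 6/5
sum k=0..0:
  [0] +1/2 = 1/2
S = 1/2
C² = P²·S² = 3/10 ; C = +0.547723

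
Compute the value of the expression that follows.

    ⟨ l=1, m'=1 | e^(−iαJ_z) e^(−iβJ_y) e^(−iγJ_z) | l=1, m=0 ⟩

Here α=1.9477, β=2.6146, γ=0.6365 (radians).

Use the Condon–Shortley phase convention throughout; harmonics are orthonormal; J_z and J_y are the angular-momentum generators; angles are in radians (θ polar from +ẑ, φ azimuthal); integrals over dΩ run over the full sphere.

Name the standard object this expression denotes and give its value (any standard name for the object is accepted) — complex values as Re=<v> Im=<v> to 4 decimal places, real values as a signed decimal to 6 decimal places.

Wigner D-matrix element, Re=0.1309 Im=0.3307

This is a Wigner D-matrix element — the rotation-matrix element ⟨l m'| R(α,β,γ) |l m⟩ in the angular-momentum basis.
First d^1_{1,0}(β=2.6146), then the phase factors e^{-i(1)α} and e^{-i(0)γ}:
c=cos(2.614600/2)=0.260458, s=sin(2.614600/2)=0.965485; N=√[2·1·1·1]=1.414214
k∈{0} keeps every argument non-negative
  k=0: (−1)^1·1.4142/(1)·0.2605^1·0.9655^1 = -0.355630
d^1_{1,0}(2.6146) = -0.355630
D = (-0.368043-0.929809i)·(-0.355630)·(+1.000000+0.000000i) = +0.130887+0.330668i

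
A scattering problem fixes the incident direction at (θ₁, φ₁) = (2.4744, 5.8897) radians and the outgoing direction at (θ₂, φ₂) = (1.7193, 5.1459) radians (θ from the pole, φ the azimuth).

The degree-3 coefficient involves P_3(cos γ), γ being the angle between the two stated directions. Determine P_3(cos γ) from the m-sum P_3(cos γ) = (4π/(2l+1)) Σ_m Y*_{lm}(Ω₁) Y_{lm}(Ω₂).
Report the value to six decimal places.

Addition theorem: P_3(cos γ) = (4π/7) Σ_m Y*_{lm}(Ω₁) Y_{lm}(Ω₂), m = −3…3:
  term(m=-3) = -0.024480+0.031503i   from Y*(Ω₁)=+0.037613-0.091416i, Y(Ω₂)=-0.388948-0.107755i
  term(m=-2) = +0.003778+0.045307i   from Y*(Ω₁)=-0.217022+0.217705i, Y(Ω₂)=+0.095707-0.112761i
  term(m=-1) = -0.087360-0.080378i   from Y*(Ω₁)=+0.385190-0.159906i, Y(Ω₂)=-0.119565-0.258308i
  term(m=+0) = -0.004002-0.000000i   from Y*(Ω₁)=-0.025076-0.000000i, Y(Ω₂)=+0.159600+0.000000i
  term(m=+1) = -0.087360+0.080378i   from Y*(Ω₁)=-0.385190-0.159906i, Y(Ω₂)=+0.119565-0.258308i
  term(m=+2) = +0.003778-0.045307i   from Y*(Ω₁)=-0.217022-0.217705i, Y(Ω₂)=+0.095707+0.112761i
  term(m=+3) = -0.024480-0.031503i   from Y*(Ω₁)=-0.037613-0.091416i, Y(Ω₂)=+0.388948-0.107755i
Total Σ_m = -0.220126+0.000000i. Multiply by 1.795196: -0.395170+0.000000i. P_3(cos γ) = -0.395170

-0.395170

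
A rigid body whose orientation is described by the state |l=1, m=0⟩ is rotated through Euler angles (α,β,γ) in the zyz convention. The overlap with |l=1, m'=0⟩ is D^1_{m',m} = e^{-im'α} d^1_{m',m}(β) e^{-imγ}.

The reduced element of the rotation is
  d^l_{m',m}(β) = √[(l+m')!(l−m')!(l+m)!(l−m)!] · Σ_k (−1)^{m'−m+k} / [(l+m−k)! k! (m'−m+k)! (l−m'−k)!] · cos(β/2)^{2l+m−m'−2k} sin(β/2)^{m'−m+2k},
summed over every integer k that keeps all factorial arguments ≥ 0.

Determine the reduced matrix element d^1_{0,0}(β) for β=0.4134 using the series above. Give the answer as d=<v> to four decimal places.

d=0.9158

d^1_{0,0}(β=0.4134) via the finite sum:
Half-angle: c=0.978714, s=0.205231. N=√(1·1·1·1)=1.000000
k∈{0,1} keeps every argument non-negative
  k=0: (−1)^0·1.0000/(1)·0.9787^2·0.2052^0 = +0.957880
  k=1: (−1)^1·1.0000/(1)·0.9787^0·0.2052^2 = -0.042120
d^1_{0,0}(0.4134) = +0.957880 -0.042120 = +0.915760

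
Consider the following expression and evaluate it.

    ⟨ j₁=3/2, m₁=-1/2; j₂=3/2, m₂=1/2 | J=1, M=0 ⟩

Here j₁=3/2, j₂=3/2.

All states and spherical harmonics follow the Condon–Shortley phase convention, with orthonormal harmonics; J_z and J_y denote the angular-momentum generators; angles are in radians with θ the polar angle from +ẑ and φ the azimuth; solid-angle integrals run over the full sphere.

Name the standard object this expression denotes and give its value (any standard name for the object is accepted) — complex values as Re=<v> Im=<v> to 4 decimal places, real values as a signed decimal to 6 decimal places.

Clebsch–Gordan coefficient, −√(1/20) ≈ -0.223607

This is a Clebsch–Gordan (vector-coupling) coefficient.
√[3·2!1!1!/5! · 1!2!2!1!1!1!] = √(1/5)
  +(−1)^1/∏(1,1,1,1,0,0)! = -1  (running -1)
  +(−1)^2/∏(2,0,0,0,1,1)! = 1/2  (running -1/2)
⟨..|..⟩ = √(1/5)·(-1/2) = -0.223607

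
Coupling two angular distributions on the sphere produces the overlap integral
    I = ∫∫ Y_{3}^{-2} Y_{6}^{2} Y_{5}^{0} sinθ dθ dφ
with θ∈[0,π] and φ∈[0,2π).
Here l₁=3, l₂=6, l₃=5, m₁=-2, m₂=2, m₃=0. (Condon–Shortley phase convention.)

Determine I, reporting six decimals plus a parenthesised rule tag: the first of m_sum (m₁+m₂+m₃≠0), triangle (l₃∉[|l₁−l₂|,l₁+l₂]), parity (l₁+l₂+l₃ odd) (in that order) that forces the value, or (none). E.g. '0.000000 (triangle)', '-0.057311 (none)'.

Checks pass: Σm=0; 14 even; l₃=5∈[3,9].
(2·3+1)(2·6+1)(2·5+1) = 1001
Δ: 4! 2! 8! / 15! → 1/675675
sum: t=1:−1/8640 t=2:+1/2304 t=3:−1/8640 = 7/34560
3j²(3 6 5; 0 0 0) = Δ·Π!·Σ² = 7/429  (sign -1)
sum: t=3:−1/8640 t=4:+1/13824 = -1/23040
3j²(3 6 5; -2 2 0) = Δ·Π!·Σ² = 2/429  (sign +1)
combine: 4πI² = 1001·7/429·2/429 = 98/1287
take √, sign -1: I = -0.07784287
No selection rule forces the value: the integral is nonzero (none).

-0.077843 (none)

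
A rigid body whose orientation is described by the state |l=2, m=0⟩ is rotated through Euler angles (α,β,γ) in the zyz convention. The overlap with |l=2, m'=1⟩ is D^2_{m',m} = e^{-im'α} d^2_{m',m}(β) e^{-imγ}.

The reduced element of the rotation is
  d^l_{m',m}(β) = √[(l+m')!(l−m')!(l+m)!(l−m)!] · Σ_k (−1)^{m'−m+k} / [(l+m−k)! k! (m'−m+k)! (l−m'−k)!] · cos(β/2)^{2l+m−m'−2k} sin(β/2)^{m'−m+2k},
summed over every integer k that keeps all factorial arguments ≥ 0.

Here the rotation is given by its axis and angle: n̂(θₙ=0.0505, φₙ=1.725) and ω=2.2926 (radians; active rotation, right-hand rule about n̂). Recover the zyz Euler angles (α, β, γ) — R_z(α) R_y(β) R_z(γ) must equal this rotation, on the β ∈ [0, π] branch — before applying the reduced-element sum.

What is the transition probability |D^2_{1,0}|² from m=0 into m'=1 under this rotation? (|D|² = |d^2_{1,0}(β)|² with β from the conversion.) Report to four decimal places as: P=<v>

Axis–angle → zyz. n̂ = (sinθₙcosφₙ, sinθₙsinφₙ, cosθₙ) = (-0.007753, +0.049880, +0.998725), ω = 2.2926.
R = I cosω + sinω [n̂]ₓ + (1−cosω) n̂n̂ᵀ gives
  R = [-0.660640, -0.750301, +0.024581; +0.749016, -0.656608, +0.088551; -0.050300, +0.076912, +0.995768]
β = atan2(√(R₁₃²+R₂₃²), R₃₃) = 0.092029; α = atan2(R₂₃, R₁₃) mod 2π = 1.300025; γ = atan2(R₃₂, −R₃₁) mod 2π = 0.991617
First d^2_{1,0}(β=0.0920), then the phase factors e^{-i(1)α} and e^{-i(0)γ}:
With c≡cos(β/2)=0.998942 and s≡sin(β/2)=0.045998, N=[6·1·2·2]^{1/2}=4.898979
k: max(0,(0)−(1))=0 … min(2+(0),2−(1))=1
  k=0: (−1)^1·4.8990/(2)·0.9989^3·0.0460^1 = -0.112315
  k=1: (−1)^2·4.8990/(2)·0.9989^1·0.0460^3 = +0.000238
d^2_{1,0}(0.0920) = -0.112315 +0.000238 = -0.112077
|D^2_{1,0}|² = |d^2_{1,0}(β)|² = (-0.112077)² = 0.012561 (the z-rotation phases have unit modulus)

P=0.0126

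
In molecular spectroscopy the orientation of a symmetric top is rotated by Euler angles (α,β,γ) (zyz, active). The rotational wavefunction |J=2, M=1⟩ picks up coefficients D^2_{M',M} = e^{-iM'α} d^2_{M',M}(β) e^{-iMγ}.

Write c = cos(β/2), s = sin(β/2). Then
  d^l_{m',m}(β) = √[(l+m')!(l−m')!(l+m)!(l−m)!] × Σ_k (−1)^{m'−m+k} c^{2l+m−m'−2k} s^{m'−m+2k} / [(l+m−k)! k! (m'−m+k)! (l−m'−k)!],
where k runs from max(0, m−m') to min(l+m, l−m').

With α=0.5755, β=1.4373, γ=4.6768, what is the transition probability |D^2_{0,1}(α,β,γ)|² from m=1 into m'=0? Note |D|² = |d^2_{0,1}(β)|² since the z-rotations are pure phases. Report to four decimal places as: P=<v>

P=0.0261

First d^2_{0,1}(β=1.4373), then the phase factors e^{-i(0)α} and e^{-i(1)γ}:
Half-angle: c=0.752695, s=0.658369. N=√(2·2·6·1)=4.898979
The bounds max(0,m−m')=1 and min(l+m,l−m')=2 give 2 terms
  k=1: (−1)^0·4.8990/(2)·0.7527^3·0.6584^1 = +0.687706
  k=2: (−1)^1·4.8990/(2)·0.7527^1·0.6584^3 = -0.526142
d^2_{0,1}(1.4373) = +0.687706 -0.526142 = +0.161563
|D^2_{0,1}|² = |d^2_{0,1}(β)|² = (+0.161563)² = 0.026103 (the z-rotation phases have unit modulus)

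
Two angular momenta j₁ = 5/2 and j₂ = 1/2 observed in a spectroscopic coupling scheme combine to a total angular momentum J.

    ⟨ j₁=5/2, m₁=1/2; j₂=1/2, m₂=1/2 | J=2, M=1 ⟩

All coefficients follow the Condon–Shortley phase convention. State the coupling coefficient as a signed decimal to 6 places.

-0.577350  (= −√(1/3))

triangle: 1!*4!*0!/6! = 24/720
(j±m)!: 3!*2!*1!*0!*3!*1! = 72
prefactor² = (2J+1)*Δ*N² = 12
  k=1: −1/(1!*0!*1!*0!*3!*0!) = -1/6
Σ = -1/6  ⇒  CG² = 12*(-1/6)² = 1/3
CG = −√(1/3) = -0.577350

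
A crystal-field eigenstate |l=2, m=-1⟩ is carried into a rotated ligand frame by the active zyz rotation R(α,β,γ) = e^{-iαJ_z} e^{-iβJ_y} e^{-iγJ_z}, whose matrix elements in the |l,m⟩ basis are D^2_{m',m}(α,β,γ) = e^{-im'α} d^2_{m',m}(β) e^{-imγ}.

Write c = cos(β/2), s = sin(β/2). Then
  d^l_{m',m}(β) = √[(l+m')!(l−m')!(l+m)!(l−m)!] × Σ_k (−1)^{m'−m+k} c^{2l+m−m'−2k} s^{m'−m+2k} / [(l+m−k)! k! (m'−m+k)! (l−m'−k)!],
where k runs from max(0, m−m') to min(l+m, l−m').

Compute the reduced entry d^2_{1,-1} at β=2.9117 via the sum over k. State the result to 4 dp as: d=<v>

d=-0.9349

d^2_{1,-1}(β=2.9117) via the finite sum:
Half-angle: c=0.114693, s=0.993401. N=√(6·1·1·6)=6.000000
k: max(0,(-1)−(1))=0 … min(2+(-1),2−(1))=1
  k=0: (−1)^2·6.0000/(2)·0.1147^2·0.9934^2 = +0.038945
  k=1: (−1)^3·6.0000/(6)·0.1147^0·0.9934^4 = -0.973864
d^2_{1,-1}(2.9117) = +0.038945 -0.973864 = -0.934919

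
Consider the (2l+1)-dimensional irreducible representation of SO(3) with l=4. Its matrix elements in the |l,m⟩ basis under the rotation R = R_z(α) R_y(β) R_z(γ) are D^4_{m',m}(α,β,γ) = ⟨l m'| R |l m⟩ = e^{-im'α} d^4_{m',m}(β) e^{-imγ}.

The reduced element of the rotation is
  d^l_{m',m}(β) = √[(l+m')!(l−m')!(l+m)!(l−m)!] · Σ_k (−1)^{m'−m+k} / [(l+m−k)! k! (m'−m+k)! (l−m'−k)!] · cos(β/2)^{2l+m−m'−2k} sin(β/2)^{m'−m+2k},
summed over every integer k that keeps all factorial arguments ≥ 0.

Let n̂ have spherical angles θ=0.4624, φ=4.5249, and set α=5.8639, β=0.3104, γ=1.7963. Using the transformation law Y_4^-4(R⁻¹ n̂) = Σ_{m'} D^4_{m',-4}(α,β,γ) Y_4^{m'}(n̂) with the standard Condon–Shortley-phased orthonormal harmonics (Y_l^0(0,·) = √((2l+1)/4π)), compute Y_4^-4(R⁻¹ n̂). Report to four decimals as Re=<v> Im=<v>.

Need the full column D^4_{m',-4} for m'=−4..4 at α=5.8639, β=0.3104, γ=1.7963.
cos(β/2)=0.987981, sin(β/2)=0.154578
d^4_{-4,-4}: single k=0 term ⇒ +0.907794;  D = +0.648467-0.635280i
d^4_{-3,-4}: single k=0 term ⇒ -0.401727;  D = -0.376560+0.139953i
d^4_{-2,-4}: single k=0 term ⇒ +0.117588;  D = +0.117352+0.007455i
d^4_{-1,-4}: single k=0 term ⇒ -0.026018;  D = -0.023045-0.012078i
d^4_{0,-4}: single k=0 term ⇒ +0.004551;  D = +0.002822+0.003571i
d^4_{1,-4}: single k=0 term ⇒ -0.000637;  D = -0.000157-0.000617i
d^4_{2,-4}: single k=0 term ⇒ +0.000070;  D = -0.000012+0.000069i
d^4_{3,-4}: single k=0 term ⇒ -0.000006;  D = +0.000003-0.000005i
d^4_{4,-4}: single k=0 term ⇒ +0.000000;  D = -0.000000+0.000000i
Y_4^{m'}(θ=0.4624,φ=4.5249) and Σ D·Y over m':
  (+0.6485-0.6353i)·(+0.0128+0.0119i)  (-0.3766+0.1400i)·(+0.0530-0.0841i)  (+0.1174+0.0075i)·(-0.2854-0.1123i)  (-0.0230-0.0121i)·(-0.0918+0.4838i)  (+0.0028+0.0036i)·(+0.1508+0.0000i)  (-0.0002-0.0006i)·(+0.0918+0.4838i)  (-0.0000+0.0001i)·(-0.2854+0.1123i)  (+0.0000-0.0000i)·(-0.0530-0.0841i)  (-0.0000+0.0000i)·(+0.0128-0.0119i)
Y_4^-4(R⁻¹ n̂) = -0.016282+0.013736i

Re=-0.0163 Im=0.0137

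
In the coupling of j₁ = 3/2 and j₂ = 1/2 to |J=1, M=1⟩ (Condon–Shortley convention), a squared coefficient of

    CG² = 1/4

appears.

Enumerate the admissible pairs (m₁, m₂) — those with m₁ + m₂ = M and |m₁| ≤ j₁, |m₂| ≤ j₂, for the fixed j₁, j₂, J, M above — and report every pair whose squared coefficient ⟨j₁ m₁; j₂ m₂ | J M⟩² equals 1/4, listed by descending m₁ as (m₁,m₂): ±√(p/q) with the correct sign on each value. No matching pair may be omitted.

(1/2,1/2): −√(1/4)

Admissible pairs with m₁+m₂ = M = 1: (1/2,1/2), (3/2,-1/2)
  (m₁,m₂)=(3/2,-1/2): CG² = 3/4, CG = +√(3/4)
  (m₁,m₂)=(1/2,1/2): CG² = 1/4, CG = −√(1/4)   ← matches the target
Pairs with CG² = 1/4: (1/2,1/2): −√(1/4)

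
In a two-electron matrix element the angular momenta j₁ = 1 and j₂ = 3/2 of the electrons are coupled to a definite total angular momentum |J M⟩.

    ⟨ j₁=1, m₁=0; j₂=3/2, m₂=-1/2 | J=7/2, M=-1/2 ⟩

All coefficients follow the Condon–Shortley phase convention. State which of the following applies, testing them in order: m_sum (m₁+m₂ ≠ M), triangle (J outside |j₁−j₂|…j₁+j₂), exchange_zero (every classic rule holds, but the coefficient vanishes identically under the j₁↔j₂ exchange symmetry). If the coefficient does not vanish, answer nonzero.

triangle

m-sum: m₁+m₂ = 0+(-1/2) = -1/2, M = -1/2  ✓
triangle: need |j₁−j₂| ≤ J ≤ j₁+j₂, i.e. J ∈ [1/2, 5/2]; J = 7/2 is outside ✗ ⇒ coefficient is 0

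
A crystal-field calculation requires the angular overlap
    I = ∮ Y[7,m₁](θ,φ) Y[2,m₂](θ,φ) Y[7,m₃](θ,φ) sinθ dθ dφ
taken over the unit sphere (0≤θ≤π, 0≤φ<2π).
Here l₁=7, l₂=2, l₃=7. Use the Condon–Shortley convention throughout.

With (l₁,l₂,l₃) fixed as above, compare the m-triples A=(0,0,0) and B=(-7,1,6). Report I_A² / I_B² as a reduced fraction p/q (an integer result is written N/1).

Shared (l₁,l₂,l₃)=(7,2,7): N and (l;000)² cancel in I_A²/I_B².
A: Δ = 2!·12!·2!/17! = 1/185640; Racah Σ t=0..2: t=0:+1/2419200 t=1:−1/518400 t=2:+1/2419200 = -1/907200; ⇒ 3j(7 2 7; 0 0 0)² = 56/3315, sgn +1
B: Δ = 2!·12!·2!/17! = 1/185640; Racah Σ t=2..2: t=2:+1/958003200 = 1/958003200; ⇒ 3j(7 2 7; -7 1 6)² = 13/680, sgn -1
I_A²/I_B² = (56/3315)/(13/680) = 448/507

448/507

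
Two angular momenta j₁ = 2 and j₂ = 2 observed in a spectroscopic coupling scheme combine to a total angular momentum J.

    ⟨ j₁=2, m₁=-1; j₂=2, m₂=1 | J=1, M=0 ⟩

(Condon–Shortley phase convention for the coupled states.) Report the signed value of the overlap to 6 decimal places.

j₁+j₂−J=3  J+j₁−j₂=1  J−j₁+j₂=1  j₁+j₂+J+1=6
(j₁±m₁, j₂±m₂, J±M) = (1,3,3,1,1,1)
P² = 9/10
sum k=2..3:
  [2] +1/2 = 1/2
  [3] −1/6 = -1/6
S = 1/3
C² = P²·S² = 1/10 ; C = +0.316228

+0.316228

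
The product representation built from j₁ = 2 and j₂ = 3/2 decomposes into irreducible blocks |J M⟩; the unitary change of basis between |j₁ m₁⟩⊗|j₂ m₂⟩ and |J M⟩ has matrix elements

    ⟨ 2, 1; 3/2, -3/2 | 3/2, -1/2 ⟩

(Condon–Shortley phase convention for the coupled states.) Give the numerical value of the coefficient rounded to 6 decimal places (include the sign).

triangle: 2!×2!×1!/6! = 4/720
(j±m)!: 3!×1!×0!×3!×1!×2! = 72
prefactor² = (2J+1)×Δ×N² = 8/5
  k=0: +1/(0!×2!×1!×0!×1!×1!) = 1/2
Σ = 1/2  ⇒  CG² = 8/5×(1/2)² = 2/5
CG = +√(2/5) = +0.632456

+0.632456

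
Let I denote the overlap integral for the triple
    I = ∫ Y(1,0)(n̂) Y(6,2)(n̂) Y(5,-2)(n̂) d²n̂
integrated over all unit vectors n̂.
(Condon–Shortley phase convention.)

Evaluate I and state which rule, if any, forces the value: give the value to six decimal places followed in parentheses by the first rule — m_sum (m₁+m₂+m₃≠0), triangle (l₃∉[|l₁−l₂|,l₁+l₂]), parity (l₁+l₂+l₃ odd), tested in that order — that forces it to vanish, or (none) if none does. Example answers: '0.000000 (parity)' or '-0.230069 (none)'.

0.231133 (none)

m-sum 0 ✓  L=12 even ✓  5≤5≤7 ✓
Π(2lᵢ+1) = 3×13×11 = 429
triangle coeff Δ(1,6,5) = 1/858
Σ_t [1,1]: t=1:−1/14400 = -1/14400
(3j)²=6/143 [(1 6 5; 0 0 0)], sign=+1
Σ_t [1,1]: t=1:−1/30240 = -1/30240
(3j)²=16/429 [(1 6 5; 0 2 -2)], sign=+1
⇒ 4πI² = 96/143
I = (+1)√(96/143/(4π)) = 0.23113338
No selection rule forces the value: the integral is nonzero (none).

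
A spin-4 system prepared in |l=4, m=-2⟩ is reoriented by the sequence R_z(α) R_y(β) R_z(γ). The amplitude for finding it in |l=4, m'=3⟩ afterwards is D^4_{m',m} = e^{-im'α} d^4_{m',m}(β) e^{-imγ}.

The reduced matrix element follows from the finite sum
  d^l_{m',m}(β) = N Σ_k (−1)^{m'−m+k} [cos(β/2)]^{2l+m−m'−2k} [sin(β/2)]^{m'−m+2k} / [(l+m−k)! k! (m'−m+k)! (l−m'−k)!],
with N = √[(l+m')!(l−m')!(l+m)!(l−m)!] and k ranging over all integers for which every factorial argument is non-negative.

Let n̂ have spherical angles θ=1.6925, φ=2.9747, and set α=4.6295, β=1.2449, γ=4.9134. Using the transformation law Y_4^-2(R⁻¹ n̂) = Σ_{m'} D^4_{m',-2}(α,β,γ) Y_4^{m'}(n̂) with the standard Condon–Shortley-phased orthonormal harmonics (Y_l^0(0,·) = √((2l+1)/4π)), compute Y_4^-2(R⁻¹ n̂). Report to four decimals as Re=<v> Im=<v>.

Need the full column D^4_{m',-2} for m'=−4..4 at α=4.6295, β=1.2449, γ=4.9134.
cos(β/2)=0.812452, sin(β/2)=0.583027
d^4_{-4,-2}: single k=2 term ⇒ +0.517303;  D = -0.516019-0.036422i
d^4_{-3,-2}: k∈[1..2] ⇒ +0.509728 -0.787485 = -0.277756;  D = -0.042429+0.274497i
d^4_{-2,-2}: k∈[0..2] ⇒ +0.189838 -1.173132 +0.755160 = -0.228134;  D = -0.221797-0.053395i
d^4_{-1,-2}: k∈[0..2] ⇒ -0.577978 +1.488206 -0.510921 = +0.399307;  D = -0.125280+0.379145i
d^4_{0,-2}: k∈[0..2] ⇒ +0.927443 -1.273614 +0.245952 = -0.100219;  D = +0.092229+0.039214i
d^4_{1,-2}: k∈[0..2] ⇒ -0.992137 +0.766382 -0.078933 = -0.304688;  D = -0.142024+0.269563i
d^4_{2,-2}: k∈[0..2] ⇒ +0.755160 -0.311108 +0.013351 = +0.457403;  D = +0.385630+0.245982i
d^4_{3,-2}: k∈[0..1] ⇒ -0.405531 +0.069612 = -0.335919;  D = +0.203478-0.267279i
d^4_{4,-2}: single k=0 term ⇒ +0.137186;  D = -0.101899-0.091850i
Y_4^{m'}(θ=1.6925,φ=2.9747) and Σ D·Y over m':
  (-0.5160-0.0364i)·(+0.3374+0.2659i)  (-0.0424+0.2745i)·(+0.1304+0.0713i)  (-0.2218-0.0534i)·(-0.2793-0.0968i)  (-0.1253+0.3791i)·(-0.1629-0.0274i)  (+0.0922+0.0392i)·(+0.2714+0.0000i)  (-0.1420+0.2696i)·(+0.1629-0.0274i)  (+0.3856+0.2460i)·(-0.2793+0.0968i)  (+0.2035-0.2673i)·(-0.1304+0.0713i)  (-0.1019-0.0919i)·(+0.3374-0.2659i)
Y_4^-2(R⁻¹ n̂) = -0.290425-0.066120i

Re=-0.2904 Im=-0.0661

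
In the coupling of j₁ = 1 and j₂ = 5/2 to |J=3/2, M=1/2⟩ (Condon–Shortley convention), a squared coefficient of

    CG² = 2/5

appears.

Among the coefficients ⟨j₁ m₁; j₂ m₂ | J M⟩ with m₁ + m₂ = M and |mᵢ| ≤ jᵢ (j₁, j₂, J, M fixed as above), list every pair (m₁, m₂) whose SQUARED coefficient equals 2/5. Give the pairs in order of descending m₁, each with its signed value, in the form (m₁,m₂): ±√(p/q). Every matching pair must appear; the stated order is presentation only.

(0,1/2): −√(2/5); (-1,3/2): +√(2/5)

Admissible pairs with m₁+m₂ = M = 1/2: (-1,3/2), (0,1/2), (1,-1/2)
  (m₁,m₂)=(1,-1/2): CG² = 1/5, CG = +√(1/5)
  (m₁,m₂)=(0,1/2): CG² = 2/5, CG = −√(2/5)   ← matches the target
  (m₁,m₂)=(-1,3/2): CG² = 2/5, CG = +√(2/5)   ← matches the target
Pairs with CG² = 2/5: (0,1/2): −√(2/5); (-1,3/2): +√(2/5)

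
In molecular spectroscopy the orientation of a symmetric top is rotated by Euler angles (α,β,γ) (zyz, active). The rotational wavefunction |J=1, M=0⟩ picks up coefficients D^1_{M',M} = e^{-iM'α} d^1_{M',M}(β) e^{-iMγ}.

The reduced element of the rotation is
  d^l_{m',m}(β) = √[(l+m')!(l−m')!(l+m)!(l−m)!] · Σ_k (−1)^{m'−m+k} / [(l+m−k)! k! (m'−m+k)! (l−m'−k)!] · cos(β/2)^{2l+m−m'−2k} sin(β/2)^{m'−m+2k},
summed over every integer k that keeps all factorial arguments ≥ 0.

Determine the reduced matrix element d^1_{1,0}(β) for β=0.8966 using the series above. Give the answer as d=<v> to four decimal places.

d^1_{1,0}(β=0.8966) via the finite sum:
With c≡cos(β/2)=0.901185 and s≡sin(β/2)=0.433434, N=[2·1·1·1]^{1/2}=1.414214
k∈{0} keeps every argument non-negative
  k=0: (−1)^1·1.4142/(1)·0.9012^1·0.4334^1 = -0.552398
d^1_{1,0}(0.8966) = -0.552398

d=-0.5524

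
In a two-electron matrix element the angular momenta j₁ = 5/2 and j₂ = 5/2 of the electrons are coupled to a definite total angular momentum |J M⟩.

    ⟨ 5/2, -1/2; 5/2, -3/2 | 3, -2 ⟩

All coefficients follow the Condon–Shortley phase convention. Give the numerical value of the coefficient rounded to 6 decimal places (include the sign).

j₁+j₂−J=2  J+j₁−j₂=3  J−j₁+j₂=3  j₁+j₂+J+1=9
(j₁±m₁, j₂±m₂, J±M) = (2,3,1,4,1,5)
P² = 48
sum k=0..1:
  [0] +1/24 = 1/24
  [1] −1/12 = -1/12
S = -1/24
C² = P²·S² = 1/12 ; C = -0.288675

−√(1/12) ≈ -0.288675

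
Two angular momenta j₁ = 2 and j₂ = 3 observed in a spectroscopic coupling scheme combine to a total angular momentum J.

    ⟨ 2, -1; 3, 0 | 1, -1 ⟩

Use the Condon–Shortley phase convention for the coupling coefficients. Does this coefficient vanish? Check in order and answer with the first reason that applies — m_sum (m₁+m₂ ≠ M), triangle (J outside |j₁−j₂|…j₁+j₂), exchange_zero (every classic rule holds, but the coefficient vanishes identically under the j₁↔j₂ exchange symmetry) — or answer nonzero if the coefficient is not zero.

nonzero

m-sum: m₁+m₂ = -1+0 = -1, M = -1  ✓
triangle: |j₁−j₂| = 1 ≤ J = 1 ≤ j₁+j₂ = 5  ✓
exchange: j₁≠j₂ or m₁≠m₂ — the exchange symmetry imposes no constraint here
value check: CG = −√(3/35) = -0.292770 ≠ 0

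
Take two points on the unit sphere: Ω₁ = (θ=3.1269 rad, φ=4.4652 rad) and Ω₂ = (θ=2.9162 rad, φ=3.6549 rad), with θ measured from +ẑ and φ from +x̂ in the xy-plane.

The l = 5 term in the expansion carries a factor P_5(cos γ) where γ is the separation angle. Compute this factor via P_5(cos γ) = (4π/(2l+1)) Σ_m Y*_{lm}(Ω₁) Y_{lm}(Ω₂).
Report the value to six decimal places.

Summing Y*_{l m}(θ₁,φ₁)·Y_{l m}(θ₂,φ₂) over m ∈ [−5, 5]; prefactor 4π/(2·5+1) = 1.142397:
  [-5]  conj(Y_{5,-5})(Ω₁) = (-0.000000, -0.000000) ; Y_{5,-5}(Ω₂) = (0.000217, 0.000141) ; Δ = (-0.000000, -0.000000)
  [-4]  conj(Y_{5,-4})(Ω₁) = (-0.000000, 0.000000) ; Y_{5,-4}(Ω₂) = (0.001656, 0.003162) ; Δ = (-0.000000, -0.000000)
  [-3]  conj(Y_{5,-3})(Ω₁) = (0.000006, 0.000006) ; Y_{5,-3}(Ω₂) = (-0.000900, 0.029143) ; Δ = (-0.000000, 0.000000)
  [-2]  conj(Y_{5,-2})(Ω₁) = (0.000644, -0.000347) ; Y_{5,-2}(Ω₂) = (-0.079031, 0.130603) ; Δ = (-0.000006, 0.000112)
  [-1]  conj(Y_{5,-1})(Ω₁) = (-0.009204, -0.036473) ; Y_{5,-1}(Ω₂) = (-0.414899, 0.233883) ; Δ = (0.012349, 0.012980)
  [+0]  conj(Y_{5,0})(Ω₁) = (-0.934088, -0.000000) ; Y_{5,0}(Ω₂) = (-0.611012, 0.000000) ; Δ = (0.570739, 0.000000)
  [+1]  conj(Y_{5,1})(Ω₁) = (0.009204, -0.036473) ; Y_{5,1}(Ω₂) = (0.414899, 0.233883) ; Δ = (0.012349, -0.012980)
  [+2]  conj(Y_{5,2})(Ω₁) = (0.000644, 0.000347) ; Y_{5,2}(Ω₂) = (-0.079031, -0.130603) ; Δ = (-0.000006, -0.000112)
  [+3]  conj(Y_{5,3})(Ω₁) = (-0.000006, 0.000006) ; Y_{5,3}(Ω₂) = (0.000900, 0.029143) ; Δ = (-0.000000, -0.000000)
  [+4]  conj(Y_{5,4})(Ω₁) = (-0.000000, -0.000000) ; Y_{5,4}(Ω₂) = (0.001656, -0.003162) ; Δ = (-0.000000, 0.000000)
  [+5]  conj(Y_{5,5})(Ω₁) = (0.000000, -0.000000) ; Y_{5,5}(Ω₂) = (-0.000217, 0.000141) ; Δ = (-0.000000, 0.000000)
Accumulated sum (0.595426, 0.000000); after 4π/(2l+1) scaling, (0.680213, 0.000000) ⇒ P_5 = 0.680213

0.680213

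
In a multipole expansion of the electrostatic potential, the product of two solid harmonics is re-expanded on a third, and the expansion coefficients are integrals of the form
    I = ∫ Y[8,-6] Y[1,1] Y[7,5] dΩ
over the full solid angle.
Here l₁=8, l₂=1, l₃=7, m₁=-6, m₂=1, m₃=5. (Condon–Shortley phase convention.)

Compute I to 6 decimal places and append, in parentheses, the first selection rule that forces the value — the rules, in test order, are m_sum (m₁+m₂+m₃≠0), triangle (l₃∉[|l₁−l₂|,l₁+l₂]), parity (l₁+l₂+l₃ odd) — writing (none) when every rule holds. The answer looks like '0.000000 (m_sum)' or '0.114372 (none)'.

Checks pass: Σm=0; 16 even; l₃=7∈[7,9].
(2·8+1)(2·1+1)(2·7+1) = 765
Δ: 2! 14! 0! / 17! → 1/2040
sum: t=1:−1/25401600 = -1/25401600
3j²(8 1 7; 0 0 0) = Δ·Π!·Σ² = 8/255  (sign +1)
sum: t=2:+1/1916006400 = 1/1916006400
3j²(8 1 7; -6 1 5) = Δ·Π!·Σ² = 91/2040  (sign +1)
combine: 4πI² = 765·8/255·91/2040 = 91/85
take √, sign +1: I = 0.29188132
No selection rule forces the value: the integral is nonzero (none).

0.291881 (none)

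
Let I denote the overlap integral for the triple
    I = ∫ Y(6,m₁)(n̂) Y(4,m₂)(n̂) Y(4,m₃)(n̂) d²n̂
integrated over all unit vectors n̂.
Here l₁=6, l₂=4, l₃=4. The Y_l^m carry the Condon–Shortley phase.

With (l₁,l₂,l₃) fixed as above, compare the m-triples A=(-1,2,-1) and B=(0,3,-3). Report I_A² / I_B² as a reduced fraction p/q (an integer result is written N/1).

189/289

Shared (l₁,l₂,l₃)=(6,4,4): N and (l;000)² cancel in I_A²/I_B².
A: Δ = 6!·6!·2!/15! = 1/1261260; Racah Σ t=4..6: t=4:+1/3456 t=5:−1/5760 t=6:+1/172800 = 7/57600; ⇒ 3j(6 4 4; -1 2 -1)² = 21/2860, sgn -1
B: Δ = 6!·6!·2!/15! = 1/1261260; Racah Σ t=5..6: t=5:−1/28800 t=6:+1/518400 = -17/518400; ⇒ 3j(6 4 4; 0 3 -3)² = 289/25740, sgn +1
I_A²/I_B² = (21/2860)/(289/25740) = 189/289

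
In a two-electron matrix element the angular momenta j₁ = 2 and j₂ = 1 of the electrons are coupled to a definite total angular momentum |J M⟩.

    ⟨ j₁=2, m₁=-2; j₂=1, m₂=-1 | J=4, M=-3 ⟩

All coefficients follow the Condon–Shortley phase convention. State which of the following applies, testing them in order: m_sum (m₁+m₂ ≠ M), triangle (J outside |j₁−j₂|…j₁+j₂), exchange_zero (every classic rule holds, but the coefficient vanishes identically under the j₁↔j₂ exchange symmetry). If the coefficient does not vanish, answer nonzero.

m-sum: m₁+m₂ = -2+(-1) = -3, M = -3  ✓
triangle: need |j₁−j₂| ≤ J ≤ j₁+j₂, i.e. J ∈ [1, 3]; J = 4 is outside ✗ ⇒ coefficient is 0

triangle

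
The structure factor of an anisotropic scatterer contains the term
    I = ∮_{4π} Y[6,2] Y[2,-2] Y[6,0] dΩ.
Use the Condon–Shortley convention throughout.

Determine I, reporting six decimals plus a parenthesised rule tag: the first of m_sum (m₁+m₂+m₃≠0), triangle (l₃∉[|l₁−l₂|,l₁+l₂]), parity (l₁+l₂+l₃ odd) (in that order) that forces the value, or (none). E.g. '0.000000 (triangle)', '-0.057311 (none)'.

Rules hold: Σm=0, L=14 even, 4≤6≤8.
N = 13·5·13 = 845
Δ = 2!·10!·2!/15! = 1/90090
Racah Σ t=0..2: t=0:+1/69120 t=1:−1/14400 t=2:+1/69120 = -7/172800
⇒ 3j(6 2 6; 0 0 0)² = 14/715, sgn -1
Racah Σ t=0..0: t=0:+1/69120 = 1/69120
⇒ 3j(6 2 6; 2 -2 0)² = 4/143, sgn +1
4πI² = N·(3j₀)²·(3jₘ)² = 56/121
I = -1·√(0.46281/4π) = -0.19190947
No selection rule forces the value: the integral is nonzero (none).

-0.191909 (none)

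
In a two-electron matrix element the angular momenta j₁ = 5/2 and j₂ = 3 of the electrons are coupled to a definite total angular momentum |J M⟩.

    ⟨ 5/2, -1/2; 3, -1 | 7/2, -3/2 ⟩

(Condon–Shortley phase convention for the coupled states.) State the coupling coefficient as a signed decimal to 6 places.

j₁+j₂−J=2  J+j₁−j₂=3  J−j₁+j₂=4  j₁+j₂+J+1=10
(j₁±m₁, j₂±m₂, J±M) = (2,3,2,4,2,5)
P² = 3072/35
sum k=0..2:
  [0] +1/48 = 1/48
  [1] −1/12 = -1/12
  [2] +1/96 = 1/96
S = -5/96
C² = P²·S² = 5/21 ; C = -0.487950

−√(5/21) ≈ -0.487950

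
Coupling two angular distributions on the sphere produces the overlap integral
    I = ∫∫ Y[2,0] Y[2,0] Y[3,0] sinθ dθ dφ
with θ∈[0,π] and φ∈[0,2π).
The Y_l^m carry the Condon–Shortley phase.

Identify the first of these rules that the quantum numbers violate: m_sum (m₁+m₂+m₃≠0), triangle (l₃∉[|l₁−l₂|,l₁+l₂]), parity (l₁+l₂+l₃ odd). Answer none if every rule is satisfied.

Σmᵢ = 0  ✓
l₃∈[|l₁−l₂|,l₁+l₂]=[0,4], have l₃=3  ✓
Σlᵢ = 7 ⇒ odd  ✗

parity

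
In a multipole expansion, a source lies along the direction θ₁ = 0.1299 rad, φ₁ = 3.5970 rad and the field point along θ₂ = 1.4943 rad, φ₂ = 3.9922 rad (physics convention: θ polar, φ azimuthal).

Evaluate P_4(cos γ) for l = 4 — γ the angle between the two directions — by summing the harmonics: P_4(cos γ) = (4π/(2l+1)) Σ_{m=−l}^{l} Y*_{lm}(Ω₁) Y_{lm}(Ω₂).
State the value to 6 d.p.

0.238761

Expand P_4 via completeness: Σ_{m} conj(Y_{4,m}) at Ω₁ times Y_{4,m} at Ω₂ —
  [-4]  conj(Y_{4,-4})(Ω₁) = -0.000031+0.000121i ; Y_{4,-4}(Ω₂) = -0.422584+0.112795i ; Δ = -0.000001-0.000054i
  [-3]  conj(Y_{4,-3})(Ω₁) = -0.000548-0.002641i ; Y_{4,-3}(Ω₂) = +0.078800+0.052735i ; Δ = +0.000096-0.000237i
  [-2]  conj(Y_{4,-2})(Ω₁) = +0.020244+0.026085i ; Y_{4,-2}(Ω₂) = +0.041482+0.316265i ; Δ = -0.007410+0.007485i
  [-1]  conj(Y_{4,-1})(Ω₁) = -0.211878-0.103766i ; Y_{4,-1}(Ω₂) = +0.070353-0.080183i ; Δ = -0.023226+0.009689i
  [+0]  conj(Y_{4,0})(Ω₁) = +0.776326-0.000000i ; Y_{4,0}(Ω₂) = +0.298948+0.000000i ; Δ = +0.232082+0.000000i
  [+1]  conj(Y_{4,1})(Ω₁) = +0.211878-0.103766i ; Y_{4,1}(Ω₂) = -0.070353-0.080183i ; Δ = -0.023226-0.009689i
  [+2]  conj(Y_{4,2})(Ω₁) = +0.020244-0.026085i ; Y_{4,2}(Ω₂) = +0.041482-0.316265i ; Δ = -0.007410-0.007485i
  [+3]  conj(Y_{4,3})(Ω₁) = +0.000548-0.002641i ; Y_{4,3}(Ω₂) = -0.078800+0.052735i ; Δ = +0.000096+0.000237i
  [+4]  conj(Y_{4,4})(Ω₁) = -0.000031-0.000121i ; Y_{4,4}(Ω₂) = -0.422584-0.112795i ; Δ = -0.000001+0.000054i
Total Σ_m = +0.171000-0.000000i. Multiply by 1.396263: +0.238761-0.000000i. P_4(cos γ) = 0.238761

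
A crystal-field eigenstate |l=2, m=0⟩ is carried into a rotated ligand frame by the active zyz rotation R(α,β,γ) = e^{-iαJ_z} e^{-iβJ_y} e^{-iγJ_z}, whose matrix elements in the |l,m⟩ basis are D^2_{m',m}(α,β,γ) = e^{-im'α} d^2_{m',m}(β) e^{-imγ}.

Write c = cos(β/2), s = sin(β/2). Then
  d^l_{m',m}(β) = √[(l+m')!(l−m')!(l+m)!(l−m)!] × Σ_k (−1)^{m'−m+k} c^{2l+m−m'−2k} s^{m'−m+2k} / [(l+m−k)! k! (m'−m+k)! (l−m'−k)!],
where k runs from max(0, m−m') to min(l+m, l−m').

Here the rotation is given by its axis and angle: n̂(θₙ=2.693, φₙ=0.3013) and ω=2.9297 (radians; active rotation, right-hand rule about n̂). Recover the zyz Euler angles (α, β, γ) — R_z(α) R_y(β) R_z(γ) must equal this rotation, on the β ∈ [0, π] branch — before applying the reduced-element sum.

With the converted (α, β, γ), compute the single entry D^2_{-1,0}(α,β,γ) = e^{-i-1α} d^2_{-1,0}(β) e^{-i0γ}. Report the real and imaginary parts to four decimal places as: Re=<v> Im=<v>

Re=-0.5468 Im=-0.2434

Axis–angle → zyz. n̂ = (sinθₙcosφₙ, sinθₙsinφₙ, cosθₙ) = (+0.414160, +0.128705, -0.901058), ω = 2.9297.
R = I cosω + sinω [n̂]ₓ + (1−cosω) n̂n̂ᵀ gives
  R = [-0.638413, +0.294919, -0.710951; -0.084085, -0.944875, -0.316450; -0.765087, -0.142245, +0.628019]
β = atan2(√(R₁₃²+R₂₃²), R₃₃) = 0.891791; α = atan2(R₂₃, R₁₃) mod 2π = 3.560371; γ = atan2(R₃₂, −R₃₁) mod 2π = 6.099364
First d^2_{-1,0}(β=0.8918), then the phase factors e^{-i(-1)α} and e^{-i(0)γ}:
With c≡cos(β/2)=0.902225 and s≡sin(β/2)=0.431266, N=[1·6·2·2]^{1/2}=4.898979
k∈{1,2} keeps every argument non-negative
  k=1: (−1)^0·4.8990/(2)·0.9022^3·0.4313^1 = +0.775828
  k=2: (−1)^1·4.8990/(2)·0.9022^1·0.4313^3 = -0.177266
d^2_{-1,0}(0.8918) = +0.775828 -0.177266 = +0.598561
Attach z-rotation phases: D = e^{-i(-1)(3.5604)}·(+0.598561)·e^{-i(0)(6.0994)} = -0.546837-0.243402i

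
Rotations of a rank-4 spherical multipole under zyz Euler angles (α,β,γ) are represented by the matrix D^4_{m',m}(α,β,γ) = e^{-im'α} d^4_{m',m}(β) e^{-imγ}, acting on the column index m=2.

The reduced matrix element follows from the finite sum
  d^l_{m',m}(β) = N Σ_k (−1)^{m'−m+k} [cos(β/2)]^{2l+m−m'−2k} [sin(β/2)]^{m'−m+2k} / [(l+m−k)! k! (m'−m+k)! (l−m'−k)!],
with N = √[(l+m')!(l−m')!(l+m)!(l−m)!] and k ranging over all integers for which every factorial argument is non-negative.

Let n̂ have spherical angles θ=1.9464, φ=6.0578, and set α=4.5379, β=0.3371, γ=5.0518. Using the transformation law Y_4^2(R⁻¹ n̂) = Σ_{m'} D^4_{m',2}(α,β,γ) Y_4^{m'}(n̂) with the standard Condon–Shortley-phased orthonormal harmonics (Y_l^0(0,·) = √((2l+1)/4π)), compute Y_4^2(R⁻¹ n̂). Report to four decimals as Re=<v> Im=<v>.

Re=-0.0359 Im=0.0602

Need the full column D^4_{m',2} for m'=−4..4 at α=4.5379, β=0.3371, γ=5.0518.
cos(β/2)=0.985829, sin(β/2)=0.167753
d^4_{-4,2}: single k=6 term ⇒ +0.000115;  D = -0.000022+0.000112i
d^4_{-3,2}: k∈[5..6] ⇒ +0.001429 -0.000014 = +0.001415;  D = -0.001320-0.000510i
d^4_{-2,2}: k∈[4..6] ⇒ +0.011220 -0.000260 +0.000001 = +0.010960;  D = +0.005663-0.009384i
d^4_{-1,2}: k∈[3..5] ⇒ +0.062163 -0.002700 +0.000016 = +0.059479;  D = +0.044815+0.039107i
d^4_{0,2}: k∈[2..4] ⇒ +0.245060 -0.018922 +0.000205 = +0.226343;  D = -0.176165+0.142115i
d^4_{1,2}: k∈[1..3] ⇒ +0.644048 -0.093245 +0.001800 = +0.552603;  D = -0.267031-0.483802i
d^4_{2,2}: k∈[0..2] ⇒ +0.892099 -0.309979 +0.011220 = +0.593340;  D = +0.561354-0.192180i
d^4_{3,2}: k∈[0..1] ⇒ -0.567997 +0.049341 = -0.518656;  D = -0.080252-0.512410i
d^4_{4,2}: single k=0 term ⇒ +0.136688;  D = -0.136663-0.002615i
Y_4^{m'}(θ=1.9464,φ=6.0578) and Σ D·Y over m':
  (-0.0000+0.0001i)·(+0.2056+0.2599i)  (-0.0013-0.0005i)·(-0.2883-0.2313i)  (+0.0057-0.0094i)·(-0.0151-0.0073i)  (+0.0448+0.0391i)·(+0.3239+0.0743i)  (-0.1762+0.1421i)·(-0.0427+0.0000i)  (-0.2670-0.4838i)·(-0.3239+0.0743i)  (+0.5614-0.1922i)·(-0.0151+0.0073i)  (-0.0803-0.5124i)·(+0.2883-0.2313i)  (-0.1367-0.0026i)·(+0.2056-0.2599i)
Y_4^2(R⁻¹ n̂) = -0.035939+0.060178i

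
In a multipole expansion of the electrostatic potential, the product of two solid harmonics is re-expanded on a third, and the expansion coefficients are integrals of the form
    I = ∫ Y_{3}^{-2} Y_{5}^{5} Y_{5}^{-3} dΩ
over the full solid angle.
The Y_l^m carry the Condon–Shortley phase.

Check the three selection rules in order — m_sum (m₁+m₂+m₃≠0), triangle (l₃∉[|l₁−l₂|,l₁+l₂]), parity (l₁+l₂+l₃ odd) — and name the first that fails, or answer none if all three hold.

m₁+m₂+m₃ = -2 + 5 − 3 = 0  ✓
triangle: |3−5|=2 ≤ l₃=5 ≤ 3+5=8  ✓
parity: l₁+l₂+l₃ = 13 is odd  ✗

parity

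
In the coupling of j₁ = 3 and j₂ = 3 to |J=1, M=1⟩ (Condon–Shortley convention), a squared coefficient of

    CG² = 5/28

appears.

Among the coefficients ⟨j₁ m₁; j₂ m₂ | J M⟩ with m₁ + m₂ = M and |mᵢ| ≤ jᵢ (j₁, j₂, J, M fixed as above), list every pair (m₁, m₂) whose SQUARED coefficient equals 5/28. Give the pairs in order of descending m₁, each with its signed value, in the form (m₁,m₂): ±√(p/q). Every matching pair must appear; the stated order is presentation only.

(2,-1): −√(5/28); (-1,2): +√(5/28)

Admissible pairs with m₁+m₂ = M = 1: (-2,3), (-1,2), (0,1), (1,0), (2,-1), (3,-2)
  (m₁,m₂)=(3,-2): CG² = 3/28, CG = +√(3/28)
  (m₁,m₂)=(2,-1): CG² = 5/28, CG = −√(5/28)   ← matches the target
  (m₁,m₂)=(1,0): CG² = 3/14, CG = +√(3/14)
  (m₁,m₂)=(0,1): CG² = 3/14, CG = −√(3/14)
  (m₁,m₂)=(-1,2): CG² = 5/28, CG = +√(5/28)   ← matches the target
  (m₁,m₂)=(-2,3): CG² = 3/28, CG = −√(3/28)
Pairs with CG² = 5/28: (2,-1): −√(5/28); (-1,2): +√(5/28)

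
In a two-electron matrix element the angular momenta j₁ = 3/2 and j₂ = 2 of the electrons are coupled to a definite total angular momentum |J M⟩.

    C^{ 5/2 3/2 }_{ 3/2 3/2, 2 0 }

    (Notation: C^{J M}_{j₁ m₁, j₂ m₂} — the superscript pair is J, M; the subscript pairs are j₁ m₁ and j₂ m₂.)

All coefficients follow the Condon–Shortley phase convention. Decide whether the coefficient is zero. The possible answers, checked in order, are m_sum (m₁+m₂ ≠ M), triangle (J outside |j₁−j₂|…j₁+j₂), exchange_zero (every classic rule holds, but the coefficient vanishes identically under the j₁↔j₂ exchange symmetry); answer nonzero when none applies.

nonzero

m-sum: m₁+m₂ = 3/2+0 = 3/2, M = 3/2  ✓
triangle: |j₁−j₂| = 1/2 ≤ J = 5/2 ≤ j₁+j₂ = 7/2  ✓
exchange: j₁≠j₂ or m₁≠m₂ — the exchange symmetry imposes no constraint here
value check: CG = +√(18/35) = +0.717137 ≠ 0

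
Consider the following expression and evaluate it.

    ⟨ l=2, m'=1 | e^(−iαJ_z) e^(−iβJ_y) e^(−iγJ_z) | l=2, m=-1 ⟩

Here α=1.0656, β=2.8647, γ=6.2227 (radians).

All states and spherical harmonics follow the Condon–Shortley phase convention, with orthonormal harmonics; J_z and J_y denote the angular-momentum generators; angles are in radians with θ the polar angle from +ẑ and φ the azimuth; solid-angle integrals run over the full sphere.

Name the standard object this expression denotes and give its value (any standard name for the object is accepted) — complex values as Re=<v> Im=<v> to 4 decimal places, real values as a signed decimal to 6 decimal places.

This is a Wigner D-matrix element — the rotation-matrix element ⟨l m'| R(α,β,γ) |l m⟩ in the angular-momentum basis.
D^2_{1,-1}(1.0656,2.8647,6.2227) = e^{-i·1·1.0656}·d^2_{1,-1}(2.8647)·e^{-i·-1·6.2227}. Compute d first:
Half-angle: c=0.138004, s=0.990432. N=√(6·1·1·6)=6.000000
k: max(0,(-1)−(1))=0 … min(2+(-1),2−(1))=1
  k=0: (−1)^2·6.0000/(2)·0.1380^2·0.9904^2 = +0.056048
  k=1: (−1)^3·6.0000/(6)·0.1380^0·0.9904^4 = -0.962272
d^2_{1,-1}(2.8647) = +0.056048 -0.962272 = -0.906225
Attach z-rotation phases: D = e^{-i(1)(1.0656)}·(-0.906225)·e^{-i(-1)(6.2227)} = -0.389855+0.818081i

Wigner D-matrix element, Re=-0.3899 Im=0.8181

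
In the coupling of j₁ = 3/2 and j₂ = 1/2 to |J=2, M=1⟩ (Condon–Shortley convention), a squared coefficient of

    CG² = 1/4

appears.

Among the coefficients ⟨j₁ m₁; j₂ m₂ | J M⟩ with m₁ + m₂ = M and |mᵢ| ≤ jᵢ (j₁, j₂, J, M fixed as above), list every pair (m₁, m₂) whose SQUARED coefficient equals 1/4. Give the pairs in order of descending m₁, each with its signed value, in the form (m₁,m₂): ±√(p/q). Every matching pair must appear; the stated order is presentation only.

Admissible pairs with m₁+m₂ = M = 1: (1/2,1/2), (3/2,-1/2)
  (m₁,m₂)=(3/2,-1/2): CG² = 1/4, CG = +√(1/4)   ← matches the target
  (m₁,m₂)=(1/2,1/2): CG² = 3/4, CG = +√(3/4)
Pairs with CG² = 1/4: (3/2,-1/2): +√(1/4)

(3/2,-1/2): +√(1/4)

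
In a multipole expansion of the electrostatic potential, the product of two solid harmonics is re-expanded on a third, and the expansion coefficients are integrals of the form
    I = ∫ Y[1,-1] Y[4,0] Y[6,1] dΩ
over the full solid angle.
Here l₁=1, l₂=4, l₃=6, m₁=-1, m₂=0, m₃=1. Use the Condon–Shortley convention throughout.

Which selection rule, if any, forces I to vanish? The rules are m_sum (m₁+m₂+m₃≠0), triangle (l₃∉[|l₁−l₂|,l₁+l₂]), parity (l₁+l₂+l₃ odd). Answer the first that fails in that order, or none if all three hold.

m₁+m₂+m₃ = -1 + 0 + 1 = 0  ✓
triangle: need |l₁−l₂| ≤ l₃ ≤ l₁+l₂ = [3,5]; l₃=6 is outside  ✗
parity: l₁+l₂+l₃ = 11 is odd

triangle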